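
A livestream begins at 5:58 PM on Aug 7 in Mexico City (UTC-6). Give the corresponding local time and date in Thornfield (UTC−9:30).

In UTC: 5:58 PM + 6:00 = 11:58 PM on Aug 7.
Thornfield is UTC−9:30: 11:58 PM − 9:30 = 2:28 PM on Aug 7.

2:28 PM on Aug 7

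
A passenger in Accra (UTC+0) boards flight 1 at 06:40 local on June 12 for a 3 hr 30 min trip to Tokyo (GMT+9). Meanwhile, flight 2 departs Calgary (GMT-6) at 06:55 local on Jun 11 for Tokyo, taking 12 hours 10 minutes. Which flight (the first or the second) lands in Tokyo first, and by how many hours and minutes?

the second, by 9 hours 5 minutes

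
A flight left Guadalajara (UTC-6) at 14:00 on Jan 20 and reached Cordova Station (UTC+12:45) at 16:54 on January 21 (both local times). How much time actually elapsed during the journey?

8 hours 9 minutes

Departure in UTC: 14:00 + 6:00 = 20:00 on Jan 20.
Arrival in UTC: 16:54 − 12:45 = 04:09 on Jan 21.
Elapsed = 04:09 − 20:00 (+1 day) = 8 hours 9 minutes.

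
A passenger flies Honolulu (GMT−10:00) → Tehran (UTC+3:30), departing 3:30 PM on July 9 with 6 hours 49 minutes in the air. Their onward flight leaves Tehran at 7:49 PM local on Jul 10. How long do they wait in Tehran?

8 hours

Convert departure to UTC: 3:30 PM + 10:00 = 1:30 AM UTC on Jul 10.
Add 6 hours 49 minutes flight time → 8:19 AM UTC.
Tehran is UTC+3:30, so local arrival = 8:19 AM + 3:30 = 11:49 AM on Jul 10.
Layover = 7:49 PM − 11:49 AM = 8 hours.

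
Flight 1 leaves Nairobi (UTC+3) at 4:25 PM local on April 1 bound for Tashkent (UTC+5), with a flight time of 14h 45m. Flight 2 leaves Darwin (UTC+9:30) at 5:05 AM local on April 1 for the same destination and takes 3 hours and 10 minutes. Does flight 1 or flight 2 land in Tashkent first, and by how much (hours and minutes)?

Flight 1 in UTC: 4:25 PM − 3:00 = 1:25 PM on Apr 1.
+14 hours and 45 minutes → arrive 4:10 AM UTC on Apr 2.
Flight 2 in UTC: 5:05 AM − 9:30 = 7:35 PM on Mar 31.
+3 hours and 10 minutes → arrive 10:45 PM UTC on Mar 31.
Flight 2 lands earlier by 29 hours 25 minutes.

the second, by 29 hours 25 minutes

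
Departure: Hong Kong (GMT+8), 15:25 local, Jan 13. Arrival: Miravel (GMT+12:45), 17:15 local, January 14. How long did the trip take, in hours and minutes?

Miravel is 4:45 ahead of Hong Kong.
Clock-face elapsed time (ignoring zones) is 25 hours 50 minutes.
Actual elapsed = 25 hours 50 minutes − 4:45 = 21 hours 5 minutes.

21 hours 5 minutes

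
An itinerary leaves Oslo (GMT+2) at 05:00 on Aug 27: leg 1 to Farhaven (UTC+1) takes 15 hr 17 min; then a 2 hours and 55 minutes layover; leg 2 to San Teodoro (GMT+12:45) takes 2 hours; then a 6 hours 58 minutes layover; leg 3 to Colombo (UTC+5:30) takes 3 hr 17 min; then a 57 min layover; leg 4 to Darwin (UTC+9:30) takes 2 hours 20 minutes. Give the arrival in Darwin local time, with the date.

Convert departure to UTC: 05:00 − 2:00 = 03:00 UTC on Aug 27.
Add 15 hours and 17 minutes leg 1 → 18:17 UTC.
Add 2 hours 55 minutes layover in Farhaven → 21:12 UTC.
Add 2 hours leg 2 → 23:12 UTC.
Add 6 hours 58 minutes layover in San Teodoro → 06:10 UTC (Aug 28).
Add 3 hours 17 minutes leg 3 → 09:27 UTC.
Add 57 minutes layover in Colombo → 10:24 UTC.
Add 2 hours and 20 minutes leg 4 → 12:44 UTC.
Darwin is UTC+9:30, so local arrival = 12:44 + 9:30 = 22:14 on Aug 28.

22:14 on August 28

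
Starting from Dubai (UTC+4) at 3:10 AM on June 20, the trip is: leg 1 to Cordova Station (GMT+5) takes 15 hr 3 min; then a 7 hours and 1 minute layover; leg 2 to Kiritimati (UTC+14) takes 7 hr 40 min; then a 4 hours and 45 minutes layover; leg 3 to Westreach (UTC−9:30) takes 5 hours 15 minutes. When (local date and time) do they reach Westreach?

5:24 AM on June 21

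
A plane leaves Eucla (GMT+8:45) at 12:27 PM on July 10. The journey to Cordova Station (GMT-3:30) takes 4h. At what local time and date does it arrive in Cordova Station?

Convert departure to UTC: 12:27 PM − 8:45 = 3:42 AM UTC on Jul 10.
Add 4 hours travel time → 7:42 AM UTC.
Cordova Station is UTC−3:30, so local arrival = 7:42 AM − 3:30 = 4:12 AM on Jul 10.

4:12 AM on July 10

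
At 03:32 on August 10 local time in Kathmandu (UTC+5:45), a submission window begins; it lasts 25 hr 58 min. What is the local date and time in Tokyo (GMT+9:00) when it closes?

08:45 on August 11

Convert start to UTC: 03:32 − 5:45 = 21:47 UTC on Aug 9.
Add 25 hours 58 minutes duration → 23:45 UTC (Aug 10).
Tokyo is UTC+9:00, so local end time = 23:45 + 9:00 = 08:45 on Aug 11.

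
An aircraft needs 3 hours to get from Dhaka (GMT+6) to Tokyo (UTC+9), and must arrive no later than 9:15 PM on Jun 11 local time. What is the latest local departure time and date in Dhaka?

3:15 PM on Jun 11

Target arrival in UTC: 9:15 PM − 9:00 = 12:15 PM on Jun 11.
Subtract 3 hours → departure 9:15 AM UTC on Jun 11.
Dhaka is UTC+6:00: 9:15 AM + 6:00 = 3:15 PM on Jun 11.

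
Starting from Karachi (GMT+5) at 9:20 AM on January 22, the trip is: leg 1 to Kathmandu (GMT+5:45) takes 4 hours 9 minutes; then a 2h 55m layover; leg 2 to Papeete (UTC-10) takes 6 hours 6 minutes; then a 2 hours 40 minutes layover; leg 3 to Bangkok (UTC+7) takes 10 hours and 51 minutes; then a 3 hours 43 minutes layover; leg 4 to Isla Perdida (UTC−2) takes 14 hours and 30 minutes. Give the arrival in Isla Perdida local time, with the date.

11:14 PM on January 23

Convert departure to UTC: 9:20 AM − 5:00 = 4:20 AM UTC on Jan 22.
Add 4 hours 9 minutes leg 1 → 8:29 AM UTC.
Add 2 hours 55 minutes layover in Kathmandu → 11:24 AM UTC.
Add 6 hours and 6 minutes leg 2 → 5:30 PM UTC.
Add 2 hours 40 minutes layover in Papeete → 8:10 PM UTC.
Add 10 hours and 51 minutes leg 3 → 7:01 AM UTC (Jan 23).
Add 3 hours and 43 minutes layover in Bangkok → 10:44 AM UTC.
Add 14 hours 30 minutes leg 4 → 1:14 AM UTC (Jan 24).
Isla Perdida is UTC−2:00, so local arrival = 1:14 AM − 2:00 = 11:14 PM on Jan 23.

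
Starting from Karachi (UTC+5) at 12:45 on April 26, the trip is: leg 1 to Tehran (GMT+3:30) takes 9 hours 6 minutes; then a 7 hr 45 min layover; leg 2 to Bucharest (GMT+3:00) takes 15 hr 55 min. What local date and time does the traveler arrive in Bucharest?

Convert departure to UTC: 12:45 − 5:00 = 07:45 UTC on Apr 26.
Add 9 hours 6 minutes leg 1 → 16:51 UTC.
Add 7 hours and 45 minutes layover in Tehran → 00:36 UTC (Apr 27).
Add 15 hours 55 minutes leg 2 → 16:31 UTC.
Bucharest is UTC+3:00, so local arrival = 16:31 + 3:00 = 19:31 on Apr 27.

19:31 on Apr 27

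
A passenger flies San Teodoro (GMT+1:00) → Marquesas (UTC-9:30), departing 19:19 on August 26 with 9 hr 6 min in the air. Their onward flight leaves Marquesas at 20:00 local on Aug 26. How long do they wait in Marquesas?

Convert departure to UTC: 19:19 − 1:00 = 18:19 UTC on Aug 26.
Add 9 hours and 6 minutes flight time → 03:25 UTC (Aug 27).
Marquesas is UTC−9:30, so local arrival = 03:25 − 9:30 = 17:55 on Aug 26.
Layover = 20:00 − 17:55 = 2 hours 5 minutes.

2 hours 5 minutes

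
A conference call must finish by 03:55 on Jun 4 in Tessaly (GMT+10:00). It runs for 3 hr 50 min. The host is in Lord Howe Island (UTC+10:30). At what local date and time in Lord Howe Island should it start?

Target end time in UTC: 03:55 − 10:00 = 17:55 on Jun 3.
Subtract 3 hours 50 minutes → start 14:05 UTC on Jun 3.
Lord Howe Island is UTC+10:30: 14:05 + 10:30 = 00:35 on Jun 4.

00:35 on Jun 4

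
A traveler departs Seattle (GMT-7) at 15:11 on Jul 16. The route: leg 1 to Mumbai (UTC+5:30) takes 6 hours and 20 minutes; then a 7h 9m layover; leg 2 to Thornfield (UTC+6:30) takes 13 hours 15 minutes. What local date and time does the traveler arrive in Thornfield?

07:25 on Jul 18

Convert departure to UTC: 15:11 + 7:00 = 22:11 UTC on Jul 16.
Add 6 hours and 20 minutes leg 1 → 04:31 UTC (Jul 17).
Add 7 hours and 9 minutes layover in Mumbai → 11:40 UTC.
Add 13 hours and 15 minutes leg 2 → 00:55 UTC (Jul 18).
Thornfield is UTC+6:30, so local arrival = 00:55 + 6:30 = 07:25 on Jul 18.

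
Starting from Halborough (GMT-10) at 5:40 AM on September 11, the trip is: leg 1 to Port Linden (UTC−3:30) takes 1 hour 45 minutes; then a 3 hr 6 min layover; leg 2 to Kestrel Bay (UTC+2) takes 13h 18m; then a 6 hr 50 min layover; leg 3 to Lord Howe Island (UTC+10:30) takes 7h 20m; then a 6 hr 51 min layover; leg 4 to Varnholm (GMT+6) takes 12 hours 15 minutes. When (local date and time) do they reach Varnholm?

1:05 AM on Sep 14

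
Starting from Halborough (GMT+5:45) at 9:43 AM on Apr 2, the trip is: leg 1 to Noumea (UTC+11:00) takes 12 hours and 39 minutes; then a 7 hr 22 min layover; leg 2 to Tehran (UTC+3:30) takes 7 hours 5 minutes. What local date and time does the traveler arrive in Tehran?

10:34 AM on Apr 3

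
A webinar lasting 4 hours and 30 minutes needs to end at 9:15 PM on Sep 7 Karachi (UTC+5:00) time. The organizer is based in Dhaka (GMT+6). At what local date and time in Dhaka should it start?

5:45 PM on September 7

Target end time in UTC: 9:15 PM − 5:00 = 4:15 PM on Sep 7.
Subtract 4 hours and 30 minutes → start 11:45 AM UTC on Sep 7.
Dhaka is UTC+6:00: 11:45 AM + 6:00 = 5:45 PM on Sep 7.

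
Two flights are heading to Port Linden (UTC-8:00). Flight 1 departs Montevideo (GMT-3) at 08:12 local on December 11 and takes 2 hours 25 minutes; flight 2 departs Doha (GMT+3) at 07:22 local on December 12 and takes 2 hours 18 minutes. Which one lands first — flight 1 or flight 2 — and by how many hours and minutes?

the first, by 17 hours 3 minutes

Flight 1 in UTC: 08:12 + 3:00 = 11:12 on Dec 11.
+2 hours and 25 minutes → arrive 13:37 UTC on Dec 11.
Flight 2 in UTC: 07:22 − 3:00 = 04:22 on Dec 12.
+2 hours and 18 minutes → arrive 06:40 UTC on Dec 12.
Flight 1 lands earlier by 17 hours 3 minutes.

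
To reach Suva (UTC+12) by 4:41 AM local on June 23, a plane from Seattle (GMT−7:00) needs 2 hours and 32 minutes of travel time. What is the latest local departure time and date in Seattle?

7:09 AM on June 22

Target arrival in UTC: 4:41 AM − 12:00 = 4:41 PM on Jun 22.
Subtract 2 hours 32 minutes → departure 2:09 PM UTC on Jun 22.
Seattle is UTC−7:00: 2:09 PM − 7:00 = 7:09 AM on Jun 22.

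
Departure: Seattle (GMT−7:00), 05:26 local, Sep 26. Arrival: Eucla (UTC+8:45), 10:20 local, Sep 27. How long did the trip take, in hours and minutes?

13 hours 9 minutes

Eucla is 15:45 ahead of Seattle.
Clock-face elapsed time (ignoring zones) is 28 hours 54 minutes.
Actual elapsed = 28 hours 54 minutes − 15:45 = 13 hours 9 minutes.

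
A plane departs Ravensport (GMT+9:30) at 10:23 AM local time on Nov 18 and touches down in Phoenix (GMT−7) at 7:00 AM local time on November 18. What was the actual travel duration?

13 hours 7 minutes

Departure in UTC: 10:23 AM − 9:30 = 12:53 AM on Nov 18.
Arrival in UTC: 7:00 AM + 7:00 = 2:00 PM on Nov 18.
Elapsed = 2:00 PM − 12:53 AM = 13 hours 7 minutes.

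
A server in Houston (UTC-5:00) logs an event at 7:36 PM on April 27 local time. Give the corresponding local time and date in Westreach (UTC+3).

In UTC: 7:36 PM + 5:00 = 12:36 AM on Apr 28.
Westreach is UTC+3:00: 12:36 AM + 3:00 = 3:36 AM on Apr 28.

3:36 AM on Apr 28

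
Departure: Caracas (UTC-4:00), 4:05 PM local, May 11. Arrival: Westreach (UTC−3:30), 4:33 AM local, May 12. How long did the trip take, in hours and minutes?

Departure in UTC: 4:05 PM + 4:00 = 8:05 PM on May 11.
Arrival in UTC: 4:33 AM + 3:30 = 8:03 AM on May 12.
Elapsed = 8:03 AM − 8:05 PM (+1 day) = 11 hours 58 minutes.

11 hours 58 minutes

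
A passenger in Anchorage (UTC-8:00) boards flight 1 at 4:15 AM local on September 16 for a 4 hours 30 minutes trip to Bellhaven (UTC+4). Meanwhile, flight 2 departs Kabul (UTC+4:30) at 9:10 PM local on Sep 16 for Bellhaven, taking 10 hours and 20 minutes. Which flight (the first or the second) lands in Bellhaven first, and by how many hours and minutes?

the first, by 10 hours 15 minutes

Flight 1 in UTC: 4:15 AM + 8:00 = 12:15 PM on Sep 16.
+4 hours 30 minutes → arrive 4:45 PM UTC on Sep 16.
Flight 2 in UTC: 9:10 PM − 4:30 = 4:40 PM on Sep 16.
+10 hours 20 minutes → arrive 3:00 AM UTC on Sep 17.
Flight 1 lands earlier by 10 hours 15 minutes.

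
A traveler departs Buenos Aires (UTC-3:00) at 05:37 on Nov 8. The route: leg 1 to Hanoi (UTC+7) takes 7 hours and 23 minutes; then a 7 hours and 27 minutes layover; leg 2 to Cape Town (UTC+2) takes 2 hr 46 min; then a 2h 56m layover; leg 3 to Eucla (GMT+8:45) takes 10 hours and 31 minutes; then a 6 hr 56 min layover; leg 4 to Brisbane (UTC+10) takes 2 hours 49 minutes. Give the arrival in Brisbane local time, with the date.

11:25 on November 10

Convert departure to UTC: 05:37 + 3:00 = 08:37 UTC on Nov 8.
Add 7 hours 23 minutes leg 1 → 16:00 UTC.
Add 7 hours 27 minutes layover in Hanoi → 23:27 UTC.
Add 2 hours 46 minutes leg 2 → 02:13 UTC (Nov 9).
Add 2 hours and 56 minutes layover in Cape Town → 05:09 UTC.
Add 10 hours and 31 minutes leg 3 → 15:40 UTC.
Add 6 hours and 56 minutes layover in Eucla → 22:36 UTC.
Add 2 hours and 49 minutes leg 4 → 01:25 UTC (Nov 10).
Brisbane is UTC+10:00, so local arrival = 01:25 + 10:00 = 11:25 on Nov 10.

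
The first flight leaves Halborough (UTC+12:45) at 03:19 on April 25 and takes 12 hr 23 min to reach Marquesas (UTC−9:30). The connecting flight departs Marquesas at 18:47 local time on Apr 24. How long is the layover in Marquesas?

1 hour 20 minutes

Convert departure to UTC: 03:19 − 12:45 = 14:34 UTC on Apr 24.
Add 12 hours and 23 minutes flight time → 02:57 UTC (Apr 25).
Marquesas is UTC−9:30, so local arrival = 02:57 − 9:30 = 17:27 on Apr 24.
Layover = 18:47 − 17:27 = 1 hour 20 minutes.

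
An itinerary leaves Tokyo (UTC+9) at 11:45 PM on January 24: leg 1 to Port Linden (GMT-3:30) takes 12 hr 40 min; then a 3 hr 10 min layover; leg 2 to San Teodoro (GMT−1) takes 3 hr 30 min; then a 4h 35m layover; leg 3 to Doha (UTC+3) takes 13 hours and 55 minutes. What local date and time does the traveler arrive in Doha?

Convert departure to UTC: 11:45 PM − 9:00 = 2:45 PM UTC on Jan 24.
Add 12 hours and 40 minutes leg 1 → 3:25 AM UTC (Jan 25).
Add 3 hours 10 minutes layover in Port Linden → 6:35 AM UTC.
Add 3 hours 30 minutes leg 2 → 10:05 AM UTC.
Add 4 hours and 35 minutes layover in San Teodoro → 2:40 PM UTC.
Add 13 hours 55 minutes leg 3 → 4:35 AM UTC (Jan 26).
Doha is UTC+3:00, so local arrival = 4:35 AM + 3:00 = 7:35 AM on Jan 26.

7:35 AM on January 26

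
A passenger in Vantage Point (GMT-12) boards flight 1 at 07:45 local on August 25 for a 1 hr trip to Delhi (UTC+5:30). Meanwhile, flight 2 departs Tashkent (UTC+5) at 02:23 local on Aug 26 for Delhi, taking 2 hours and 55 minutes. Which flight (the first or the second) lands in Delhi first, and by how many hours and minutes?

Flight 1 in UTC: 07:45 + 12:00 = 19:45 on Aug 25.
+1 hour → arrive 20:45 UTC on Aug 25.
Flight 2 in UTC: 02:23 − 5:00 = 21:23 on Aug 25.
+2 hours and 55 minutes → arrive 00:18 UTC on Aug 26.
Flight 1 lands earlier by 3 hours 33 minutes.

the first, by 3 hours 33 minutes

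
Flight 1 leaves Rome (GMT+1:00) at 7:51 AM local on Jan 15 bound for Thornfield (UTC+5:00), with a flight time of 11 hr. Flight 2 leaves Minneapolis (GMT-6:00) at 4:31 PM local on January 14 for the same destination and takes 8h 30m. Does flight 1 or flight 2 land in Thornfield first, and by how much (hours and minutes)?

the second, by 10 hours 50 minutes

Flight 1 in UTC: 7:51 AM − 1:00 = 6:51 AM on Jan 15.
+11 hours → arrive 5:51 PM UTC on Jan 15.
Flight 2 in UTC: 4:31 PM + 6:00 = 10:31 PM on Jan 14.
+8 hours 30 minutes → arrive 7:01 AM UTC on Jan 15.
Flight 2 lands earlier by 10 hours 50 minutes.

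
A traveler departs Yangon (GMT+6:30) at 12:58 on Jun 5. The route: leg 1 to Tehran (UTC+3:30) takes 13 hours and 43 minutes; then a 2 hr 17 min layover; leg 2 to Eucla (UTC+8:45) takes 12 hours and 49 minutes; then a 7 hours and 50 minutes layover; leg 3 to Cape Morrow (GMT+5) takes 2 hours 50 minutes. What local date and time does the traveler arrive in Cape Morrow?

Convert departure to UTC: 12:58 − 6:30 = 06:28 UTC on Jun 5.
Add 13 hours and 43 minutes leg 1 → 20:11 UTC.
Add 2 hours and 17 minutes layover in Tehran → 22:28 UTC.
Add 12 hours and 49 minutes leg 2 → 11:17 UTC (Jun 6).
Add 7 hours and 50 minutes layover in Eucla → 19:07 UTC.
Add 2 hours 50 minutes leg 3 → 21:57 UTC.
Cape Morrow is UTC+5:00, so local arrival = 21:57 + 5:00 = 02:57 on Jun 7.

02:57 on June 7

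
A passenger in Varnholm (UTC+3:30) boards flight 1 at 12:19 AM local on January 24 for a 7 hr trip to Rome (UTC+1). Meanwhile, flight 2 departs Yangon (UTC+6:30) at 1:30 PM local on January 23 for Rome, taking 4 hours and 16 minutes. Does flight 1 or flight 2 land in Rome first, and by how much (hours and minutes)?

Flight 1 in UTC: 12:19 AM − 3:30 = 8:49 PM on Jan 23.
+7 hours → arrive 3:49 AM UTC on Jan 24.
Flight 2 in UTC: 1:30 PM − 6:30 = 7:00 AM on Jan 23.
+4 hours and 16 minutes → arrive 11:16 AM UTC on Jan 23.
Flight 2 lands earlier by 16 hours 33 minutes.

the second, by 16 hours 33 minutes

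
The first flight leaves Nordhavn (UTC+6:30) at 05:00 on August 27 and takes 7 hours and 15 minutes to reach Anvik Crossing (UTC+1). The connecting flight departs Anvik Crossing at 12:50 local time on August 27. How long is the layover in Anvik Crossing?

Convert departure to UTC: 05:00 − 6:30 = 22:30 UTC on Aug 26.
Add 7 hours and 15 minutes flight time → 05:45 UTC (Aug 27).
Anvik Crossing is UTC+1:00, so local arrival = 05:45 + 1:00 = 06:45 on Aug 27.
Layover = 12:50 − 06:45 = 6 hours 5 minutes.

6 hours 5 minutes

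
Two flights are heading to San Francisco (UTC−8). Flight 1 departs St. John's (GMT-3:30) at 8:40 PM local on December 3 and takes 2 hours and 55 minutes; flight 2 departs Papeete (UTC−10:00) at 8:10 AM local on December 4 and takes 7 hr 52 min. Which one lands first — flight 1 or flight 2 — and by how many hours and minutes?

Flight 1 in UTC: 8:40 PM + 3:30 = 12:10 AM on Dec 4.
+2 hours and 55 minutes → arrive 3:05 AM UTC on Dec 4.
Flight 2 in UTC: 8:10 AM + 10:00 = 6:10 PM on Dec 4.
+7 hours and 52 minutes → arrive 2:02 AM UTC on Dec 5.
Flight 1 lands earlier by 22 hours 57 minutes.

the first, by 22 hours 57 minutes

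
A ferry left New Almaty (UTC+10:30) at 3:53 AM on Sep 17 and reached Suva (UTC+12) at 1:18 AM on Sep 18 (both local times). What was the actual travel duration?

19 hours 55 minutes

Suva is 1:30 ahead of New Almaty.
Clock-face elapsed time (ignoring zones) is 21 hours 25 minutes.
Actual elapsed = 21 hours 25 minutes − 1:30 = 19 hours 55 minutes.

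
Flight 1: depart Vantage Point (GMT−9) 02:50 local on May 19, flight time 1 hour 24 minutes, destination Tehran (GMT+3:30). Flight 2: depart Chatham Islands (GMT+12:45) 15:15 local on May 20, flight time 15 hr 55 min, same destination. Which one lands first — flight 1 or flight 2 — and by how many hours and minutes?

the first, by 29 hours 11 minutes

Flight 1 in UTC: 02:50 + 9:00 = 11:50 on May 19.
+1 hour 24 minutes → arrive 13:14 UTC on May 19.
Flight 2 in UTC: 15:15 − 12:45 = 02:30 on May 20.
+15 hours and 55 minutes → arrive 18:25 UTC on May 20.
Flight 1 lands earlier by 29 hours 11 minutes.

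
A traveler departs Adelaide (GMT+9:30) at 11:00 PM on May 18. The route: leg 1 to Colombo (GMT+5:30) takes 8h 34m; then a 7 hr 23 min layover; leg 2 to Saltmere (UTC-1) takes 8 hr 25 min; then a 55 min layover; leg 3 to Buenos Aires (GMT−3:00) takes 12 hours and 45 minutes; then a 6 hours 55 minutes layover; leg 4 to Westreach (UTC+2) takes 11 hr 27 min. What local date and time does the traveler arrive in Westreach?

Convert departure to UTC: 11:00 PM − 9:30 = 1:30 PM UTC on May 18.
Add 8 hours 34 minutes leg 1 → 10:04 PM UTC.
Add 7 hours and 23 minutes layover in Colombo → 5:27 AM UTC (May 19).
Add 8 hours and 25 minutes leg 2 → 1:52 PM UTC.
Add 55 minutes layover in Saltmere → 2:47 PM UTC.
Add 12 hours 45 minutes leg 3 → 3:32 AM UTC (May 20).
Add 6 hours and 55 minutes layover in Buenos Aires → 10:27 AM UTC.
Add 11 hours and 27 minutes leg 4 → 9:54 PM UTC.
Westreach is UTC+2:00, so local arrival = 9:54 PM + 2:00 = 11:54 PM on May 20.

11:54 PM on May 20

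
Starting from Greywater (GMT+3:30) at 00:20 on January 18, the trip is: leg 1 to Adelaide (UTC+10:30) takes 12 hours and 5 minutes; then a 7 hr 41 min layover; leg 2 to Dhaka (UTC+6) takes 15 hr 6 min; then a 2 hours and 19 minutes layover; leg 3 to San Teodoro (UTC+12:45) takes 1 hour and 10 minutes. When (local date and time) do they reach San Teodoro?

Convert departure to UTC: 00:20 − 3:30 = 20:50 UTC on Jan 17.
Add 12 hours and 5 minutes leg 1 → 08:55 UTC (Jan 18).
Add 7 hours 41 minutes layover in Adelaide → 16:36 UTC.
Add 15 hours and 6 minutes leg 2 → 07:42 UTC (Jan 19).
Add 2 hours 19 minutes layover in Dhaka → 10:01 UTC.
Add 1 hour 10 minutes leg 3 → 11:11 UTC.
San Teodoro is UTC+12:45, so local arrival = 11:11 + 12:45 = 23:56 on Jan 19.

23:56 on Jan 19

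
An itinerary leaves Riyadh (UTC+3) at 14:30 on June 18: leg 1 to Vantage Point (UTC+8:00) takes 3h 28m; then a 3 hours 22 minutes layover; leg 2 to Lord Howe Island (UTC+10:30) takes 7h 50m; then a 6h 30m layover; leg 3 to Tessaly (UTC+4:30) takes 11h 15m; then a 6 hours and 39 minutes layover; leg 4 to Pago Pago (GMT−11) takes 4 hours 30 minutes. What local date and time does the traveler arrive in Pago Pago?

Convert departure to UTC: 14:30 − 3:00 = 11:30 UTC on Jun 18.
Add 3 hours 28 minutes leg 1 → 14:58 UTC.
Add 3 hours 22 minutes layover in Vantage Point → 18:20 UTC.
Add 7 hours 50 minutes leg 2 → 02:10 UTC (Jun 19).
Add 6 hours and 30 minutes layover in Lord Howe Island → 08:40 UTC.
Add 11 hours and 15 minutes leg 3 → 19:55 UTC.
Add 6 hours and 39 minutes layover in Tessaly → 02:34 UTC (Jun 20).
Add 4 hours and 30 minutes leg 4 → 07:04 UTC.
Pago Pago is UTC−11:00, so local arrival = 07:04 − 11:00 = 20:04 on Jun 19.

20:04 on June 19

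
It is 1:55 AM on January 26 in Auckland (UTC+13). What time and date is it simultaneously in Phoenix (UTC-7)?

In UTC: 1:55 AM − 13:00 = 12:55 PM on Jan 25.
Phoenix is UTC−7:00: 12:55 PM − 7:00 = 5:55 AM on Jan 25.

5:55 AM on January 25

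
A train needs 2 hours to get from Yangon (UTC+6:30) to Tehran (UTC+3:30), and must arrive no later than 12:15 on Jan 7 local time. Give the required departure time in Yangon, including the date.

13:15 on January 7

Target arrival in UTC: 12:15 − 3:30 = 08:45 on Jan 7.
Subtract 2 hours → departure 06:45 UTC on Jan 7.
Yangon is UTC+6:30: 06:45 + 6:30 = 13:15 on Jan 7.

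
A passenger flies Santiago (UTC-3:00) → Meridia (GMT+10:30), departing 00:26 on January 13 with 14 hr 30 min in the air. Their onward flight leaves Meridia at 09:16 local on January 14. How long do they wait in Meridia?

4 hours 50 minutes

Convert departure to UTC: 00:26 + 3:00 = 03:26 UTC on Jan 13.
Add 14 hours and 30 minutes flight time → 17:56 UTC.
Meridia is UTC+10:30, so local arrival = 17:56 + 10:30 = 04:26 on Jan 14.
Layover = 09:16 − 04:26 = 4 hours 50 minutes.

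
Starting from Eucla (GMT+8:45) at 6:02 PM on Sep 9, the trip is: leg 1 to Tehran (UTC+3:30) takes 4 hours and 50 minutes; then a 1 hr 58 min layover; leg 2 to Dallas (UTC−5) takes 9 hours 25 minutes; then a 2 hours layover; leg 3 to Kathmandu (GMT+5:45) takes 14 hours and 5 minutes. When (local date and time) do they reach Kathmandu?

11:20 PM on Sep 10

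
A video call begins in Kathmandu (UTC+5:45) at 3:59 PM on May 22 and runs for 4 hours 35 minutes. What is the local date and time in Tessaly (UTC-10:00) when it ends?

4:49 AM on May 22

Tessaly is 15:45 behind Kathmandu.
After 4 hours 35 minutes it is 8:34 PM in Kathmandu.
Shift by the zone difference: 8:34 PM − 15:45 = 4:49 AM on May 22 in Tessaly.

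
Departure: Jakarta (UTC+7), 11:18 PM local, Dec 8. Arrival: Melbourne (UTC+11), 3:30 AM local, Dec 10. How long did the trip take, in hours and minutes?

24 hours 12 minutes

Departure in UTC: 11:18 PM − 7:00 = 4:18 PM on Dec 8.
Arrival in UTC: 3:30 AM − 11:00 = 4:30 PM on Dec 9.
Elapsed = 4:30 PM − 4:18 PM (+1 day) = 24 hours 12 minutes.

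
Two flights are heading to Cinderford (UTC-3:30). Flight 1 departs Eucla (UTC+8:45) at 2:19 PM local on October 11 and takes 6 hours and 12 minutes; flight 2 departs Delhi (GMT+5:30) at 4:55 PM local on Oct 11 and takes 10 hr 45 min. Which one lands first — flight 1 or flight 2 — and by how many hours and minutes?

the first, by 10 hours 24 minutes

Flight 1 in UTC: 2:19 PM − 8:45 = 5:34 AM on Oct 11.
+6 hours 12 minutes → arrive 11:46 AM UTC on Oct 11.
Flight 2 in UTC: 4:55 PM − 5:30 = 11:25 AM on Oct 11.
+10 hours and 45 minutes → arrive 10:10 PM UTC on Oct 11.
Flight 1 lands earlier by 10 hours 24 minutes.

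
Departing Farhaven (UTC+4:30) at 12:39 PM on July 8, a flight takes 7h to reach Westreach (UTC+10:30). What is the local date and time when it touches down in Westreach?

1:39 AM on Jul 9

Convert departure to UTC: 12:39 PM − 4:30 = 8:09 AM UTC on Jul 8.
Add 7 hours travel time → 3:09 PM UTC.
Westreach is UTC+10:30, so local arrival = 3:09 PM + 10:30 = 1:39 AM on Jul 9.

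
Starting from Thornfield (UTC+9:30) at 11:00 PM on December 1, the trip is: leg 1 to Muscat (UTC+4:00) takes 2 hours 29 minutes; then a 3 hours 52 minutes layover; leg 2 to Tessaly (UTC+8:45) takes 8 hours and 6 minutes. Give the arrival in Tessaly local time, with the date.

12:42 PM on Dec 2

Convert departure to UTC: 11:00 PM − 9:30 = 1:30 PM UTC on Dec 1.
Add 2 hours 29 minutes leg 1 → 3:59 PM UTC.
Add 3 hours 52 minutes layover in Muscat → 7:51 PM UTC.
Add 8 hours and 6 minutes leg 2 → 3:57 AM UTC (Dec 2).
Tessaly is UTC+8:45, so local arrival = 3:57 AM + 8:45 = 12:42 PM on Dec 2.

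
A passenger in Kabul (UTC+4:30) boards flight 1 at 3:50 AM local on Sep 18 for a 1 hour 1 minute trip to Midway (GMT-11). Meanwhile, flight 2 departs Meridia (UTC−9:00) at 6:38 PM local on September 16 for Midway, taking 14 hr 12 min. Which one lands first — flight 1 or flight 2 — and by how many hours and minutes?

the second, by 6 hours 31 minutes

Flight 1 in UTC: 3:50 AM − 4:30 = 11:20 PM on Sep 17.
+1 hour and 1 minute → arrive 12:21 AM UTC on Sep 18.
Flight 2 in UTC: 6:38 PM + 9:00 = 3:38 AM on Sep 17.
+14 hours 12 minutes → arrive 5:50 PM UTC on Sep 17.
Flight 2 lands earlier by 6 hours 31 minutes.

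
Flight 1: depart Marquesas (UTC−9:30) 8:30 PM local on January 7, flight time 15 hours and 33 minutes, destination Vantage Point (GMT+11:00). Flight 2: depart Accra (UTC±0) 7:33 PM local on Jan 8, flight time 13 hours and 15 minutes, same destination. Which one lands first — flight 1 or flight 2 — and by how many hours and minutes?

Flight 1 in UTC: 8:30 PM + 9:30 = 6:00 AM on Jan 8.
+15 hours 33 minutes → arrive 9:33 PM UTC on Jan 8.
Flight 2 departs at 7:33 PM UTC (Jan 8).
+13 hours and 15 minutes → arrive 8:48 AM UTC on Jan 9.
Flight 1 lands earlier by 11 hours 15 minutes.

the first, by 11 hours 15 minutes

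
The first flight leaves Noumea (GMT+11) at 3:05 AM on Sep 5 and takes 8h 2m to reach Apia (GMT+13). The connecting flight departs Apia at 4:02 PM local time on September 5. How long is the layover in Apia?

2 hours 55 minutes

Convert departure to UTC: 3:05 AM − 11:00 = 4:05 PM UTC on Sep 4.
Add 8 hours and 2 minutes flight time → 12:07 AM UTC (Sep 5).
Apia is UTC+13:00, so local arrival = 12:07 AM + 13:00 = 1:07 PM on Sep 5.
Layover = 4:02 PM − 1:07 PM = 2 hours 55 minutes.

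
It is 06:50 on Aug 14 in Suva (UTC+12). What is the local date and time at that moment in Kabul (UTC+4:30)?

23:20 on August 13

In UTC: 06:50 − 12:00 = 18:50 on Aug 13.
Kabul is UTC+4:30: 18:50 + 4:30 = 23:20 on Aug 13.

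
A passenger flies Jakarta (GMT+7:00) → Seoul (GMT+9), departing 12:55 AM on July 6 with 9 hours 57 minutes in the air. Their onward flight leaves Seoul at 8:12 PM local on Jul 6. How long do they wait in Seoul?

7 hours 20 minutes

Convert departure to UTC: 12:55 AM − 7:00 = 5:55 PM UTC on Jul 5.
Add 9 hours 57 minutes flight time → 3:52 AM UTC (Jul 6).
Seoul is UTC+9:00, so local arrival = 3:52 AM + 9:00 = 12:52 PM on Jul 6.
Layover = 8:12 PM − 12:52 PM = 7 hours 20 minutes.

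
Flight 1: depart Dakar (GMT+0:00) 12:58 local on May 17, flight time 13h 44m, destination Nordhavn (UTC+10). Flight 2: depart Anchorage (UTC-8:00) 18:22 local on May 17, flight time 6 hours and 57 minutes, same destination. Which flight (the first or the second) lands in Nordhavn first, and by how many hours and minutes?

Flight 1 departs at 12:58 UTC (May 17).
+13 hours and 44 minutes → arrive 02:42 UTC on May 18.
Flight 2 in UTC: 18:22 + 8:00 = 02:22 on May 18.
+6 hours and 57 minutes → arrive 09:19 UTC on May 18.
Flight 1 lands earlier by 6 hours 37 minutes.

the first, by 6 hours 37 minutes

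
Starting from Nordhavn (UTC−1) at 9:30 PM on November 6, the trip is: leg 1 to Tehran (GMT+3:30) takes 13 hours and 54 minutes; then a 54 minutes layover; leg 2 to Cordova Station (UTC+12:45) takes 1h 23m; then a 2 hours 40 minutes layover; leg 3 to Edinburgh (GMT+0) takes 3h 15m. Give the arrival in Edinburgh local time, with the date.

Convert departure to UTC: 9:30 PM + 1:00 = 10:30 PM UTC on Nov 6.
Add 13 hours 54 minutes leg 1 → 12:24 PM UTC (Nov 7).
Add 54 minutes layover in Tehran → 1:18 PM UTC.
Add 1 hour 23 minutes leg 2 → 2:41 PM UTC.
Add 2 hours 40 minutes layover in Cordova Station → 5:21 PM UTC.
Add 3 hours and 15 minutes leg 3 → 8:36 PM UTC.
Edinburgh is UTC+0, so local arrival is the same: 8:36 PM on Nov 7.

8:36 PM on Nov 7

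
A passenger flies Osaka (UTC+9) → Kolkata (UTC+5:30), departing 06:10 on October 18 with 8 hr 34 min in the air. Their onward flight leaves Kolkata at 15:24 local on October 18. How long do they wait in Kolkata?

4 hours 10 minutes

Convert departure to UTC: 06:10 − 9:00 = 21:10 UTC on Oct 17.
Add 8 hours and 34 minutes flight time → 05:44 UTC (Oct 18).
Kolkata is UTC+5:30, so local arrival = 05:44 + 5:30 = 11:14 on Oct 18.
Layover = 15:24 − 11:14 = 4 hours 10 minutes.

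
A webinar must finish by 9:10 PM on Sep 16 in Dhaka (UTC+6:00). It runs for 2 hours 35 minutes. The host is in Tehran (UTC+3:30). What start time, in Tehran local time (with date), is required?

Target end time in UTC: 9:10 PM − 6:00 = 3:10 PM on Sep 16.
Subtract 2 hours and 35 minutes → start 12:35 PM UTC on Sep 16.
Tehran is UTC+3:30: 12:35 PM + 3:30 = 4:05 PM on Sep 16.

4:05 PM on September 16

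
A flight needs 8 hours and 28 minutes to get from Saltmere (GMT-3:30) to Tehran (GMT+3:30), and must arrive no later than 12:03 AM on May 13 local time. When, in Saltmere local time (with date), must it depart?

Target arrival in UTC: 12:03 AM − 3:30 = 8:33 PM on May 12.
Subtract 8 hours and 28 minutes → departure 12:05 PM UTC on May 12.
Saltmere is UTC−3:30: 12:05 PM − 3:30 = 8:35 AM on May 12.

8:35 AM on May 12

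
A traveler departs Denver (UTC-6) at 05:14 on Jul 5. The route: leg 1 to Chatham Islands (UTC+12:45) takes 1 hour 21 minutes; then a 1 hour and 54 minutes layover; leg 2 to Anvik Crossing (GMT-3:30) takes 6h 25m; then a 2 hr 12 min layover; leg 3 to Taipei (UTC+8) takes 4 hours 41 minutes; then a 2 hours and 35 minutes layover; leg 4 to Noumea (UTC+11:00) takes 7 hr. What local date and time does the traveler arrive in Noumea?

Convert departure to UTC: 05:14 + 6:00 = 11:14 UTC on Jul 5.
Add 1 hour 21 minutes leg 1 → 12:35 UTC.
Add 1 hour 54 minutes layover in Chatham Islands → 14:29 UTC.
Add 6 hours and 25 minutes leg 2 → 20:54 UTC.
Add 2 hours 12 minutes layover in Anvik Crossing → 23:06 UTC.
Add 4 hours and 41 minutes leg 3 → 03:47 UTC (Jul 6).
Add 2 hours 35 minutes layover in Taipei → 06:22 UTC.
Add 7 hours leg 4 → 13:22 UTC.
Noumea is UTC+11:00, so local arrival = 13:22 + 11:00 = 00:22 on Jul 7.

00:22 on Jul 7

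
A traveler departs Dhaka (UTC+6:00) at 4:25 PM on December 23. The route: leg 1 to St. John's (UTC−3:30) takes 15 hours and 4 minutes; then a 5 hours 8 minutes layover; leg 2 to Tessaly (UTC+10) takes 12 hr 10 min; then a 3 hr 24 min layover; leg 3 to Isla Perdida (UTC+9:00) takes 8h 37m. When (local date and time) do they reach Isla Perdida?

Convert departure to UTC: 4:25 PM − 6:00 = 10:25 AM UTC on Dec 23.
Add 15 hours and 4 minutes leg 1 → 1:29 AM UTC (Dec 24).
Add 5 hours and 8 minutes layover in St. John's → 6:37 AM UTC.
Add 12 hours 10 minutes leg 2 → 6:47 PM UTC.
Add 3 hours and 24 minutes layover in Tessaly → 10:11 PM UTC.
Add 8 hours 37 minutes leg 3 → 6:48 AM UTC (Dec 25).
Isla Perdida is UTC+9:00, so local arrival = 6:48 AM + 9:00 = 3:48 PM on Dec 25.

3:48 PM on Dec 25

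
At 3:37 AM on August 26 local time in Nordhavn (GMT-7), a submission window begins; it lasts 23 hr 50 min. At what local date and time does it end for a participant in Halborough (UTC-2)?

8:27 AM on August 27

Halborough is 5:00 ahead of Nordhavn.
After 23 hours and 50 minutes it is 3:27 AM (Aug 27) in Nordhavn.
Shift by the zone difference: 3:27 AM + 5:00 = 8:27 AM on Aug 27 in Halborough.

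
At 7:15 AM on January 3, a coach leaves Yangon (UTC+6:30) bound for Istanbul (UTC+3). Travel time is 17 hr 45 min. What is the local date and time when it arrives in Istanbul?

9:30 PM on January 3

Convert departure to UTC: 7:15 AM − 6:30 = 12:45 AM UTC on Jan 3.
Add 17 hours and 45 minutes travel time → 6:30 PM UTC.
Istanbul is UTC+3:00, so local arrival = 6:30 PM + 3:00 = 9:30 PM on Jan 3.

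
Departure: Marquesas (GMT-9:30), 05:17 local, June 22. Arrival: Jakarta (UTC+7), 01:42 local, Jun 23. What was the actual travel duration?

Departure in UTC: 05:17 + 9:30 = 14:47 on Jun 22.
Arrival in UTC: 01:42 − 7:00 = 18:42 on Jun 22.
Elapsed = 18:42 − 14:47 = 3 hours 55 minutes.

3 hours 55 minutes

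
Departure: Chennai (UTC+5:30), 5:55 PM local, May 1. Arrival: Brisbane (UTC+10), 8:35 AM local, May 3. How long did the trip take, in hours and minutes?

Departure in UTC: 5:55 PM − 5:30 = 12:25 PM on May 1.
Arrival in UTC: 8:35 AM − 10:00 = 10:35 PM on May 2.
Elapsed = 10:35 PM − 12:25 PM (+1 day) = 34 hours 10 minutes.

34 hours 10 minutes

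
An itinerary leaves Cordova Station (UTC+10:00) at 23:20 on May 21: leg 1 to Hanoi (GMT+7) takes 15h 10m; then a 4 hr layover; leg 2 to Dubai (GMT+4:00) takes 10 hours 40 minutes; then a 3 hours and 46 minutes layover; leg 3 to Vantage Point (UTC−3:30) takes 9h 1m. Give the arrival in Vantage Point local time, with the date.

04:27 on May 23

Convert departure to UTC: 23:20 − 10:00 = 13:20 UTC on May 21.
Add 15 hours and 10 minutes leg 1 → 04:30 UTC (May 22).
Add 4 hours layover in Hanoi → 08:30 UTC.
Add 10 hours and 40 minutes leg 2 → 19:10 UTC.
Add 3 hours and 46 minutes layover in Dubai → 22:56 UTC.
Add 9 hours 1 minute leg 3 → 07:57 UTC (May 23).
Vantage Point is UTC−3:30, so local arrival = 07:57 − 3:30 = 04:27 on May 23.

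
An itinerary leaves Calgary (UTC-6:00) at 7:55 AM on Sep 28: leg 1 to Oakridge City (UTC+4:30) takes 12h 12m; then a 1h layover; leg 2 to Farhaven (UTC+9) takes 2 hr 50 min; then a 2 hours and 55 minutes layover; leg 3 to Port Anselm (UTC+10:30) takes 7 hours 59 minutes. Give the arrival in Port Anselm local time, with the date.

Convert departure to UTC: 7:55 AM + 6:00 = 1:55 PM UTC on Sep 28.
Add 12 hours 12 minutes leg 1 → 2:07 AM UTC (Sep 29).
Add 1 hour layover in Oakridge City → 3:07 AM UTC.
Add 2 hours 50 minutes leg 2 → 5:57 AM UTC.
Add 2 hours and 55 minutes layover in Farhaven → 8:52 AM UTC.
Add 7 hours 59 minutes leg 3 → 4:51 PM UTC.
Port Anselm is UTC+10:30, so local arrival = 4:51 PM + 10:30 = 3:21 AM on Sep 30.

3:21 AM on September 30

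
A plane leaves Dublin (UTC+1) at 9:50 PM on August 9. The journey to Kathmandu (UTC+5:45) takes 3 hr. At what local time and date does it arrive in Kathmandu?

5:35 AM on August 10

Convert departure to UTC: 9:50 PM − 1:00 = 8:50 PM UTC on Aug 9.
Add 3 hours travel time → 11:50 PM UTC.
Kathmandu is UTC+5:45, so local arrival = 11:50 PM + 5:45 = 5:35 AM on Aug 10.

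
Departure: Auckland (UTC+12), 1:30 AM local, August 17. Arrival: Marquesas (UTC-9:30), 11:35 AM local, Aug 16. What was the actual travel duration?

7 hours 35 minutes

Marquesas is 21:30 behind Auckland.
Clock-face elapsed time (ignoring zones) is −13 hours 55 minutes.
Actual elapsed = −13 hours 55 minutes + 21:30 = 7 hours 35 minutes.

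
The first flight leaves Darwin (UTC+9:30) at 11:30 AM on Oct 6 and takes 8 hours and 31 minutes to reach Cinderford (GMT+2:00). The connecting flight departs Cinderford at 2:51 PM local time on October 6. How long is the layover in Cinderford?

Convert departure to UTC: 11:30 AM − 9:30 = 2:00 AM UTC on Oct 6.
Add 8 hours 31 minutes flight time → 10:31 AM UTC.
Cinderford is UTC+2:00, so local arrival = 10:31 AM + 2:00 = 12:31 PM on Oct 6.
Layover = 2:51 PM − 12:31 PM = 2 hours 20 minutes.

2 hours 20 minutes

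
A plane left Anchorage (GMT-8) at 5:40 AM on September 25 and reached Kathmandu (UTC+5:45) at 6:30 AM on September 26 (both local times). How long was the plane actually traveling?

Kathmandu is 13:45 ahead of Anchorage.
Clock-face elapsed time (ignoring zones) is 24 hours 50 minutes.
Actual elapsed = 24 hours 50 minutes − 13:45 = 11 hours 5 minutes.

11 hours 5 minutes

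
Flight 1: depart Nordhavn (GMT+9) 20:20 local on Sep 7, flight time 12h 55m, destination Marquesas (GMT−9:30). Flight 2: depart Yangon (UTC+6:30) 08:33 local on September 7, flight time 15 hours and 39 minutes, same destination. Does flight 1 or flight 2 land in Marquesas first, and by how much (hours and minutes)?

Flight 1 in UTC: 20:20 − 9:00 = 11:20 on Sep 7.
+12 hours 55 minutes → arrive 00:15 UTC on Sep 8.
Flight 2 in UTC: 08:33 − 6:30 = 02:03 on Sep 7.
+15 hours 39 minutes → arrive 17:42 UTC on Sep 7.
Flight 2 lands earlier by 6 hours 33 minutes.

the second, by 6 hours 33 minutes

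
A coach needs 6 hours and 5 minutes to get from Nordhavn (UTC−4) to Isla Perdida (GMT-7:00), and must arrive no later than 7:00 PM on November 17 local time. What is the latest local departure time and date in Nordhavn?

3:55 PM on November 17

Target arrival in UTC: 7:00 PM + 7:00 = 2:00 AM on Nov 18.
Subtract 6 hours 5 minutes → departure 7:55 PM UTC on Nov 17.
Nordhavn is UTC−4:00: 7:55 PM − 4:00 = 3:55 PM on Nov 17.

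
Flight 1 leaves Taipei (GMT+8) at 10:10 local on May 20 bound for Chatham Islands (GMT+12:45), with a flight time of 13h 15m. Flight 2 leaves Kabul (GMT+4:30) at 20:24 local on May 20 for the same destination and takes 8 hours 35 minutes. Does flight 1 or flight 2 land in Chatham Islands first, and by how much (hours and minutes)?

Flight 1 in UTC: 10:10 − 8:00 = 02:10 on May 20.
+13 hours 15 minutes → arrive 15:25 UTC on May 20.
Flight 2 in UTC: 20:24 − 4:30 = 15:54 on May 20.
+8 hours and 35 minutes → arrive 00:29 UTC on May 21.
Flight 1 lands earlier by 9 hours 4 minutes.

the first, by 9 hours 4 minutes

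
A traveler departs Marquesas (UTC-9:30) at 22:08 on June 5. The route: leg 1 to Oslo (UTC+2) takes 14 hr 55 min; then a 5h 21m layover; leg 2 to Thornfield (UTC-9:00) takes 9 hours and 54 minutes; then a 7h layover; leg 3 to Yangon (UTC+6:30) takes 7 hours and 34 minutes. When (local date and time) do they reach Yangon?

Convert departure to UTC: 22:08 + 9:30 = 07:38 UTC on Jun 6.
Add 14 hours 55 minutes leg 1 → 22:33 UTC.
Add 5 hours 21 minutes layover in Oslo → 03:54 UTC (Jun 7).
Add 9 hours and 54 minutes leg 2 → 13:48 UTC.
Add 7 hours layover in Thornfield → 20:48 UTC.
Add 7 hours and 34 minutes leg 3 → 04:22 UTC (Jun 8).
Yangon is UTC+6:30, so local arrival = 04:22 + 6:30 = 10:52 on Jun 8.

10:52 on Jun 8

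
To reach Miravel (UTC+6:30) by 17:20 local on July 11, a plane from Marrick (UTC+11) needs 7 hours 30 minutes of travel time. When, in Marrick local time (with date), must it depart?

Target arrival in UTC: 17:20 − 6:30 = 10:50 on Jul 11.
Subtract 7 hours 30 minutes → departure 03:20 UTC on Jul 11.
Marrick is UTC+11:00: 03:20 + 11:00 = 14:20 on Jul 11.

14:20 on Jul 11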